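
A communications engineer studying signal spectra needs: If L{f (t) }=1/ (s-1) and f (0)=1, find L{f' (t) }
L{f'(t)} = s·F(s) - f(0) = s/(s-1)-1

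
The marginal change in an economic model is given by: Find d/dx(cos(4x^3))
Chain rule: d/dx[cos(u)] = -sin(u)·u' where u = 4x^3
u' = 12x^2

Answer: -12x^2·sin(4x^3)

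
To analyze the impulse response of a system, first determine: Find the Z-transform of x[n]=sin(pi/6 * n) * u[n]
Z{sin(w0*n)*u[n]} = z*sin(w0)/(z^2-2z*cos(w0)+1)
With w0 = pi/6: X(z) = z*sin(pi/6)/(z^2-2z*cos(pi/6)+1)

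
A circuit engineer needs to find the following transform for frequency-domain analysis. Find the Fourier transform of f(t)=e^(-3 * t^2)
The Fourier transform of a Gaussian e^(-a*t^2) is sqrt(pi/a)*e^(-omega^2/(4a)).
With a = 3: F(omega) = sqrt(pi/3)*e^(-omega^2/12)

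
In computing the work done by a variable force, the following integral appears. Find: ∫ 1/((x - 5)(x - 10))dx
Partial fractions: 1/((x-5)(x-10)) = A/(x-5) + B/(x-10)
A = -1/5, B = 1/5
∫ [-1/5· 1/(x-5) + 1/5· 1/(x-10)] dx
= (1/5)[ln|x-10| - ln|x-5|] + C

Answer: (1/5)·ln|(x-10)/(x-5)| + C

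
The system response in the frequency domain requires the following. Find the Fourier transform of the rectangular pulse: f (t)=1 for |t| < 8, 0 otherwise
F(omega)=integral from -8 to 8 of e^(-j*omega*t) dt
=2*sin(8*omega)/omega=16*sinc(8*omega/pi)

Answer: 2*sin(8*omega)/omega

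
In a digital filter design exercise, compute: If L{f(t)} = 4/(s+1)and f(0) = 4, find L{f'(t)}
L{f'(t)}=s·F(s) - f(0)=4s/(s + 1) - 4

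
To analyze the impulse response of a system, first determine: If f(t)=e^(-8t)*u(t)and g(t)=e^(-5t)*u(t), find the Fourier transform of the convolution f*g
By the convolution theorem: F{f * g} = F(omega) * G(omega)
F(omega) = 1/(8 + j * omega), G(omega) = 1/(5 + j * omega)
F{f * g} = 1/((8 + j * omega)(5 + j * omega))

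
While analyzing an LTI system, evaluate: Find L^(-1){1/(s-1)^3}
L^(-1){1/(s-a)^n} = t^(n-1)·e^(at)/(n-1)!
Here a = 1, n = 3: t^2·e^(t)/2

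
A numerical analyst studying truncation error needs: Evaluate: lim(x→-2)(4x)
Polynomial is continuous, so substitute x=-2:
4·(-2)=-8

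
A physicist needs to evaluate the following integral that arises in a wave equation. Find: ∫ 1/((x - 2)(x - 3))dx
Partial fractions: 1/((x-2)(x-3)) = A/(x-2)+B/(x-3)
A = -1, B = 1
∫ [-1· 1/(x-2)+1· 1/(x-3)] dx
= (1)[ln|x-3| - ln|x-2|]+C

Answer: ln|(x-3)/(x-2)|+C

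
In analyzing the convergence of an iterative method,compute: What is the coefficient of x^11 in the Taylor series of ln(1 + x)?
ln(1+x) = Σ (-1)^(n+1) x^n/n
Coefficient of x^11 = (-1)^12/11 = 1/11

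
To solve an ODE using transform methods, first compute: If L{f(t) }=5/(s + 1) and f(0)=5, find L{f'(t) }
L{f'(t)} = s·F(s) - f(0) = 5s/(s+1)-5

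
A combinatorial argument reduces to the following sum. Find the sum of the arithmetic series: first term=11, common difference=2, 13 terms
Last term: a_n=11 + (13 - 1)·2=35
Sum=n(a_1 + a_n)/2=13(11 + 35)/2=299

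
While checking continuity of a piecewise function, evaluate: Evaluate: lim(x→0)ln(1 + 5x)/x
L'Hôpital (0/0): lim 5/(1+5x) / 1 = 5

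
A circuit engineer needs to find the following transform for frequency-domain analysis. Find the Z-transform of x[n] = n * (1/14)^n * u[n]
Using the property Z{n*a^n*u[n]} = az/(z-a)^2
With a = 1/14: X(z) = (1/14)z/(z - 1/14)^2, |z| > 1/14

Answer: (1/14)z/(z - 1/14)^2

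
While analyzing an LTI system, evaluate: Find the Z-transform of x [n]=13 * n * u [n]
Z{n*u[n]}=z/(z-1)^2
By linearity: Z{13*n*u[n]}=13z/(z-1)^2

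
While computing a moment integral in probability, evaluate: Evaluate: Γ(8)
Γ(n) = (n-1)! for positive integers
Γ(8) = 7! = 5040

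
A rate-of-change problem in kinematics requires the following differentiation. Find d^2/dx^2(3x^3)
Apply power rule 2 times:
d^1: 9x^2
d^2: 18x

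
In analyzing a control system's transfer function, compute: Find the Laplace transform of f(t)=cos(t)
L{cos(wt)}=s/(s² + w²)
L{cos(t)}=s/(s² + 1)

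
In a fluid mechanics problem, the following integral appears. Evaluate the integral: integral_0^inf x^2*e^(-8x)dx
This is a Gamma integral. Substitute u = 8x (du = 8 dx):
integral_0^inf x^2*e^(-8x) dx = (1/8^3) integral_0^inf u^2*e^(-u) du
= Gamma(3)/8^3 = 2!/8^3 = 2/512

Answer: 1/256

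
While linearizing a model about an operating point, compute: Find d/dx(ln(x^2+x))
Chain rule: d/dx[ln(u)] = u'/u where u = x^2 + x
u' = 2x + 1

Answer: (2x + 1)/(x^2 + x)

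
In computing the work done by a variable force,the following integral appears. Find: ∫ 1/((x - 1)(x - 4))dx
Partial fractions: 1/((x-1)(x-4)) = A/(x-1) + B/(x-4)
A = -1/3, B = 1/3
∫ [-1/3· 1/(x-1) + 1/3· 1/(x-4)] dx
= (1/3)[ln|x-4| - ln|x-1|] + C

Answer: (1/3)·ln|(x-4)/(x-1)| + C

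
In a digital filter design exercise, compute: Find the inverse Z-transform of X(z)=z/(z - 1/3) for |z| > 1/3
Standard pair: z/(z-a) <-> a^n*u[n] for causal signals
With a = 1/3: x[n] = (1/3)^n*u[n]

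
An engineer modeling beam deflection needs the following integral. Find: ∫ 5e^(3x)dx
Since d/dx[e^(3x)]=3e^(3x), we get 5/3 e^(3x) + C

Answer: (5/3)e^(3x) + C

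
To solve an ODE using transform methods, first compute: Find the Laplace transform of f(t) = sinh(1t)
L{sinh(at)}=a/(s²-a²)
L{sinh(1t)}=1/(s²-1)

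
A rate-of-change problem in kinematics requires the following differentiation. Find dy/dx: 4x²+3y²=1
Differentiate: 8x+6y·(dy/dx)=0
dy/dx=-8x/(6y)=-(4/3)·(x/y)

Answer: dy/dx=-(4/3)·(x/y)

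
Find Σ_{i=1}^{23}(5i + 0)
= 5·Σ i+0·23 = 5·276+0 = 1380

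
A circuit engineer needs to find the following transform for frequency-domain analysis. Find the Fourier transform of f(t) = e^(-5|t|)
Using the standard pair: F{e^(-a|t|)}=2a/(a^2 + omega^2)
With a=5: F(omega)=10/(25 + omega^2)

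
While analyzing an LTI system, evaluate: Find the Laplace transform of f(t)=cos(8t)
L{cos(wt)} = s/(s² + w²)
L{cos(8t)} = s/(s² + 64)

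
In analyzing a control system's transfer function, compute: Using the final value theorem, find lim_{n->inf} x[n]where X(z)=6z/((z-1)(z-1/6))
Final value theorem: lim x[n] = lim_{z->1} (z-1)*X(z)
(z-1)*X(z) = 6z/(z-1/6)
As z->1: 6/(1-1/6) = 6/(5/6) = 36/5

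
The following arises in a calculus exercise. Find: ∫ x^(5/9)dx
Power rule: ∫ x^(5/9) dx = x^(14/9)/(14/9)+C

Answer: (9/14)·x^(14/9)+C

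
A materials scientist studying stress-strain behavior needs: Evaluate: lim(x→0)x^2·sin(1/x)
Squeeze theorem: -|x^2| ≤ x^2·sin(1/x) ≤ |x^2|
Since x^2 → 0 as x → 0, by squeeze theorem the limit is 0

Answer: 0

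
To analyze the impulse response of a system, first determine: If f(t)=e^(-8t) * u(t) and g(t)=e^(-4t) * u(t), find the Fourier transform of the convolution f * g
By the convolution theorem: F{f*g}=F(omega)*G(omega)
F(omega)=1/(8 + j*omega), G(omega)=1/(4 + j*omega)
F{f*g}=1/((8 + j*omega)(4 + j*omega))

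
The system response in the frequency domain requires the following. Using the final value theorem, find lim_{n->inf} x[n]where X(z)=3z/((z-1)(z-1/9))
Final value theorem: lim x[n] = lim_{z->1} (z-1)*X(z)
(z-1)*X(z) = 3z/(z-1/9)
As z->1: 3/(1-1/9) = 3/(8/9) = 27/8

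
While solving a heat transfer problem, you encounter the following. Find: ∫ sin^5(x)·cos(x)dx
Let u=sin(x), du=cos(x) dx
∫ u^5 du=u^6/6+C

Answer: sin^6(x)/6+C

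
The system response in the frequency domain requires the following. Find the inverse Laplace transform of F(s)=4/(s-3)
L^(-1){4/(s-a)} = c·e^(at)
Here a = 3, c = 4

Answer: 4e^(3t)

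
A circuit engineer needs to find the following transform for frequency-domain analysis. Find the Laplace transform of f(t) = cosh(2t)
L{cosh(at)} = s/(s²-a²)
L{cosh(2t)} = s/(s²-4)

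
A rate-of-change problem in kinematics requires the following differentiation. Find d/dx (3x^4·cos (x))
Product rule: (fg)'=f'g+fg'
f=3x^4, f'=12x^3
g=cos(x), g'=-sin(x)

Answer: 12x^3·cos(x)-3x^4·sin(x)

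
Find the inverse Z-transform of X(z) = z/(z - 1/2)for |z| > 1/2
Standard pair: z/(z-a) <-> a^n * u[n] for causal signals
With a=1/2: x[n]=(1/2)^n * u[n]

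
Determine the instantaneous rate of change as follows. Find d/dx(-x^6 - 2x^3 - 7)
Power rule: d/dx(ax^n) = n·a·x^(n-1)
Term by term: -6·x^5-6·x^2

Answer: -6x^5-6x^2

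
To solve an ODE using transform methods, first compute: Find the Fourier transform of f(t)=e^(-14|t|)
Using the standard pair: F{e^(-a|t|)}=2a/(a^2 + omega^2)
With a=14: F(omega)=28/(196 + omega^2)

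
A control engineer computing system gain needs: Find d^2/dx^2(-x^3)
Apply power rule 2 times:
d^1: -3x^2
d^2: -6x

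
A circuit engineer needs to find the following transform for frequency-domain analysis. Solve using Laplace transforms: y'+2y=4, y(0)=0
Take L of both sides: sY(s) - 0 + 2Y(s) = 4/s
Y(s)(s + 2) = 4/s + 0
Y(s) = 4/(s(s + 2)) + 0/(s + 2)
Partial fractions: 4/(s(s + 2)) = 2/s - 2/(s + 2)
So Y(s) = 2/s - 2/(s + 2)
Inverse transform (L^(-1){1/s} = 1, L^(-1){1/(s + 2)} = e^(-2t)):

Answer: y(t) = 2 - 2·e^(-2t)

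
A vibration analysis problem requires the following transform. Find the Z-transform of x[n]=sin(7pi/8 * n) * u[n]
Z{sin(w0*n)*u[n]} = z*sin(w0)/(z^2-2z*cos(w0)+1)
With w0 = 7pi/8: X(z) = z*sin(7pi/8)/(z^2-2z*cos(7pi/8)+1)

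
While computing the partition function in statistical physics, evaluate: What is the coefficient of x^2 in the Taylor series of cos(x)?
cos(x) = Σ (-1)^k x^(2k)/(2k)!
For x^2: (-1)^1/2! = -1/2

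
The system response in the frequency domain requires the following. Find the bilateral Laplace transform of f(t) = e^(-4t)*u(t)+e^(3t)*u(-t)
For e^(-4t)*u(t): L=1/(s+4), Re(s) > -4
For e^(3t)*u(-t): L=-1/(s-3), Re(s) < 3
Combined: F(s)=1/(s+4)-1/(s-3), -4 < Re(s) < 3

Answer: 1/(s+4)-1/(s-3), ROC: -4 < Re(s) < 3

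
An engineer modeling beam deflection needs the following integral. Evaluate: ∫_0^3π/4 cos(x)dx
Antiderivative: sin(x)
Evaluate at bounds: [sin(1·3π/4)/1] - [sin(1·0)/1]
=((√2/2) - (0))/1=√2/2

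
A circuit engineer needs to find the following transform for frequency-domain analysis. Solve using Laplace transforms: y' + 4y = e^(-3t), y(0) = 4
Take L: sY - 4+4Y = 1/(s+3)
Y(s+4) = 1/(s+3)+4
Y = 1/((s+3)(s+4))+4/(s+4)
Partial fractions: 1/((s+3)(s+4)) = 1/(s+3)-1/(s+4)
So Y = 1/(s+3)+3/(s+4)
Inverse Laplace transform (L^(-1){1/(s+3)} = e^(-3t), L^(-1){1/(s+4)} = e^(-4t)):

Answer: y(t) = 1·e^(-3t)+3·e^(-4t)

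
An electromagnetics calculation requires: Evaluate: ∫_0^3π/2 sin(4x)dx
Antiderivative: -cos(4x)/4
Evaluate at bounds: [-cos(4·3π/2)/4] - [-cos(4·0)/4]
=(-(1)+(1))/4=0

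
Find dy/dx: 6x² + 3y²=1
Differentiate: 12x + 6y·(dy/dx)=0
dy/dx=-12x/(6y)=-2·(x/y)

Answer: dy/dx=-2·(x/y)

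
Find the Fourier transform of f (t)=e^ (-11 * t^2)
The Fourier transform of a Gaussian e^(-a * t^2) is sqrt(pi/a) * e^(-omega^2/(4a)).
With a = 11: F(omega) = sqrt(pi/11) * e^(-omega^2/44)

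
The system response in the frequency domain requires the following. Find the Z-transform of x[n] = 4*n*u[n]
Z{n*u[n]} = z/(z-1)^2
By linearity: Z{4*n*u[n]} = 4z/(z-1)^2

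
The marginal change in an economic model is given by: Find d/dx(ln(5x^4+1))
Chain rule: d/dx[ln(u)] = u'/u where u = 5x^4 + 1
u' = 20x^3

Answer: (20x^3)/(5x^4 + 1)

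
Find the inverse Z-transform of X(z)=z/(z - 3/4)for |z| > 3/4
Standard pair: z/(z-a) <-> a^n*u[n] for causal signals
With a=3/4: x[n]=(3/4)^n*u[n]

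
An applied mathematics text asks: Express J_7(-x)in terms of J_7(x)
For integer n: J_n(-x)=(-1)^n J_n(x)
With n=7: J_7(-x)=(-1)^7 J_7(x)=-J_7(x)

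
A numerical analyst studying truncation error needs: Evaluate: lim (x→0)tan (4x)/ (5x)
tan(u) ≈ u for small u:
tan(4x)/(5x) ≈ 4x/(5x) = 4/5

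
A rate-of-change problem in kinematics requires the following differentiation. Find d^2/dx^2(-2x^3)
Apply power rule 2 times:
d^1: -6x^2
d^2: -12x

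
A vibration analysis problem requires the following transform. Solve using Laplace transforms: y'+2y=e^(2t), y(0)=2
Take L: sY - 2 + 2Y = 1/(s-2)
Y(s + 2) = 1/(s-2) + 2
Y = 1/((s-2)(s + 2)) + 2/(s + 2)
Partial fractions: 1/((s-2)(s + 2)) = (1/4)/(s-2) - (1/4)/(s + 2)
So Y = (1/4)/(s-2) + (7/4)/(s + 2)
Inverse Laplace transform (L^(-1){1/(s-2)} = e^(2t), L^(-1){1/(s + 2)} = e^(-2t)):

Answer: y(t) = (1/4)·e^(2t) + (7/4)·e^(-2t)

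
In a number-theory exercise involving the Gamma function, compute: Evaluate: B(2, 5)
B(x,y) = Γ(x)Γ(y)/Γ(x+y) = (x-1)!(y-1)!/(x+y-1)!
B(2,5) = 1!·4!/6! = 1/30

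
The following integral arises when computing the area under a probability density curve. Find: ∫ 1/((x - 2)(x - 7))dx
Partial fractions: 1/((x-2)(x-7)) = A/(x-2) + B/(x-7)
A = -1/5, B = 1/5
∫ [-1/5· 1/(x-2) + 1/5· 1/(x-7)] dx
= (1/5)[ln|x-7| - ln|x-2|] + C

Answer: (1/5)·ln|(x-7)/(x-2)| + C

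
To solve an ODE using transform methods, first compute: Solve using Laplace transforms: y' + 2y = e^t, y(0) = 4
Take L: sY - 4 + 2Y = 1/(s-1)
Y(s + 2) = 1/(s-1) + 4
Y = 1/((s-1)(s + 2)) + 4/(s + 2)
Partial fractions: 1/((s-1)(s + 2)) = (1/3)/(s-1) - (1/3)/(s + 2)
So Y = (1/3)/(s-1) + (11/3)/(s + 2)
Inverse Laplace transform (L^(-1){1/(s-1)} = e^t, L^(-1){1/(s + 2)} = e^(-2t)):

Answer: y(t) = (1/3)·e^t + (11/3)·e^(-2t)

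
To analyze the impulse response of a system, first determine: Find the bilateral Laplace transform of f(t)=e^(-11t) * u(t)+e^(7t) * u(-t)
For e^(-11t) * u(t): L=1/(s+11), Re(s) > -11
For e^(7t) * u(-t): L=-1/(s-7), Re(s) < 7
Combined: F(s)=1/(s+11)-1/(s-7), -11 < Re(s) < 7

Answer: 1/(s+11)-1/(s-7), ROC: -11 < Re(s) < 7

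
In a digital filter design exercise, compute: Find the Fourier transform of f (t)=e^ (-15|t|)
Using the standard pair: F{e^(-a|t|)}=2a/(a^2 + omega^2)
With a=15: F(omega)=30/(225 + omega^2)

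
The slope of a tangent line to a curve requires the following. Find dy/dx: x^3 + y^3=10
Differentiate: 3x^2+3y^2·(dy/dx)=0
dy/dx=-3x^2/(3y^2)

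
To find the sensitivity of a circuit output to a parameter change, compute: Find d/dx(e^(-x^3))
Chain rule: d/dx[e^u] = e^u · u' where u = -x^3
u' = -3x^2

Answer: -3x^2·e^(-x^3)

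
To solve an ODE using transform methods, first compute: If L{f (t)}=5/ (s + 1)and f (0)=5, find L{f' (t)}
L{f'(t)}=s·F(s) - f(0)=5s/(s+1)-5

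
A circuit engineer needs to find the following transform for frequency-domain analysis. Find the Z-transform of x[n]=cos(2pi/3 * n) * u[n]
Z{cos(w0*n)*u[n]}=z(z - cos(w0))/(z^2 - 2z*cos(w0) + 1)
With w0=2pi/3: X(z)=z(z - cos(2pi/3))/(z^2 - 2z*cos(2pi/3) + 1)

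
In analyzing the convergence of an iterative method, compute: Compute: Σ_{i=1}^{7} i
Using formula: Σ i^1=n(n+1)/2=7·8/2=28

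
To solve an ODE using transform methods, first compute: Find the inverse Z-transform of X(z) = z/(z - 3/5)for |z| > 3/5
Standard pair: z/(z-a) <-> a^n*u[n] for causal signals
With a=3/5: x[n]=(3/5)^n*u[n]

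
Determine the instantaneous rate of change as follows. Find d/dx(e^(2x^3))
Chain rule: d/dx[e^u] = e^u · u' where u = 2x^3
u' = 6x^2

Answer: 6x^2·e^(2x^3)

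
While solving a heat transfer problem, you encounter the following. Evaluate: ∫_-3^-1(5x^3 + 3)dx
Step 1: Find antiderivative F(x) = (5/4)x^4+3x
Step 2: F(-1) - F(-3) = -7/4 - (369/4) = -94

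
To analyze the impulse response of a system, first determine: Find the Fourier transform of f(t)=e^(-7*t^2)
The Fourier transform of a Gaussian e^(-a * t^2) is sqrt(pi/a) * e^(-omega^2/(4a)).
With a = 7: F(omega) = sqrt(pi/7) * e^(-omega^2/28)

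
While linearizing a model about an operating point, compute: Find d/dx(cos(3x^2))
Chain rule: d/dx[cos(u)]=-sin(u)·u' where u=3x^2
u'=6x

Answer: -6x·sin(3x^2)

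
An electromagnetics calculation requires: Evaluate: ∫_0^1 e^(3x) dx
Antiderivative: (1/3)e^(3x)
Evaluate: (1/3)(e^3 - 1)

Answer: (e^3 - 1)/3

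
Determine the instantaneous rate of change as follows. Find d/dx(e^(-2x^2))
Chain rule: d/dx[e^u] = e^u · u' where u = -2x^2
u' = -4x

Answer: -4x·e^(-2x^2)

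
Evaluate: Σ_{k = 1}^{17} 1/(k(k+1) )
Partial fractions: 1/(k(k+1)) = 1/k - 1/(k+1)
Telescoping sum: 1(1-1/18) = 1·17/18

Answer: 17/18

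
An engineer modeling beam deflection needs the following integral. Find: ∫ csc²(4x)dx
Since d/dx[-cot(4x)] = 4csc²(4x), integral = -cot(4x)/4 + C

Answer: (-1/4)cot(4x) + C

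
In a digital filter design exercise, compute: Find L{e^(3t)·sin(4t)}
First shifting: L{e^(at)f(t)} = F(s-a)
L{sin(4t)} = 4/(s²+16)
Shift: 4/((s-3)²+16)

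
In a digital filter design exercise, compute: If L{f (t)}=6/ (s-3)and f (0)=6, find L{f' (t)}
L{f'(t)}=s·F(s) - f(0)=6s/(s-3)-6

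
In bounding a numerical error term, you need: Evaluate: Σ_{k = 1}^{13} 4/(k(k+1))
Partial fractions: 4/(k(k+1)) = 4/k - 4/(k+1)
Telescoping sum: 4(1-1/14) = 4·13/14

Answer: 26/7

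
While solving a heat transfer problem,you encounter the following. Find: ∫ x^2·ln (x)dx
By parts: u=ln(x), dv=x^2 dx
du=1/x dx, v=x^3/3
=x^3·ln(x)/3 - ∫ x^2/3 dx
=x^3·ln(x)/3 - x^3/9+C

Answer: x^3(ln(x)/3-1/9)+C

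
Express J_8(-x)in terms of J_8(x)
For integer n: J_n(-x) = (-1)^n J_n(x)
With n = 8: J_8(-x) = (-1)^8 J_8(x) = J_8(x)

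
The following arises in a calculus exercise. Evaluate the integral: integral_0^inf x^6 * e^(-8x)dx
This is a Gamma integral. Substitute u=8x (du=8 dx):
integral_0^inf x^6*e^(-8x) dx=(1/8^7) integral_0^inf u^6*e^(-u) du
=Gamma(7)/8^7=6!/8^7=720/2097152

Answer: 45/131072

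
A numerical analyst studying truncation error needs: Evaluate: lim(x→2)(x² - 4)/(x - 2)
Factor: (x² - 4)=(x-2)(x + 2)
Cancel (x-2): lim(x→2) (x + 2)=4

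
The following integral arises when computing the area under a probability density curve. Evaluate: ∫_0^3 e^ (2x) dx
Antiderivative: (1/2)e^(2x)
Evaluate: (1/2)(e^6 - 1)

Answer: (e^6 - 1)/2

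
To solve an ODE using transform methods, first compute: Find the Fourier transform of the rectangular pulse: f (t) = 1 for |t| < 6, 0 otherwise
F(omega) = integral from -6 to 6 of e^(-j * omega * t) dt
= 2 * sin(6 * omega)/omega = 12 * sinc(6 * omega/pi)

Answer: 2 * sin(6 * omega)/omega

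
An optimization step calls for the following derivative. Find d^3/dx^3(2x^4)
Apply power rule 3 times:
d^1: 8x^3
d^2: 24x^2
d^3: 48x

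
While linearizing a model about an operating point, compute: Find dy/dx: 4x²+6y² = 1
Differentiate: 8x + 12y·(dy/dx) = 0
dy/dx = -8x/(12y) = -(2/3)·(x/y)

Answer: dy/dx = -(2/3)·(x/y)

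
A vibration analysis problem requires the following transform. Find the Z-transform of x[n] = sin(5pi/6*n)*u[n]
Z{sin(w0 * n) * u[n]} = z * sin(w0)/(z^2 - 2z * cos(w0) + 1)
With w0 = 5pi/6: X(z) = z * sin(5pi/6)/(z^2 - 2z * cos(5pi/6) + 1)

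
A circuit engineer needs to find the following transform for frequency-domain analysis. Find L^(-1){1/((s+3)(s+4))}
Partial fractions: 1/((s + 3)(s + 4))=A/(s + 3) + B/(s + 4)
Cover-up: A=1/(s + 4)|_{s=-3}=1; B=1/(s + 3)|_{s=-4}=-1
L^(-1)=e^(-3t) - e^(-4t)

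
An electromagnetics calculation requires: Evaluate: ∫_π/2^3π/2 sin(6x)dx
Antiderivative: -cos(6x)/6
Evaluate at bounds: [-cos(6·3π/2)/6] - [-cos(6·π/2)/6]
= (-(-1)+(-1))/6 = 0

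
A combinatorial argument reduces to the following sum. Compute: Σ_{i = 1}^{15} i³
Using formula: Σ i^3=[n(n + 1)/2]²=[15·16/2]²=14400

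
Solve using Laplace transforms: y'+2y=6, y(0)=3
Take L of both sides: sY(s)-3+2Y(s) = 6/s
Y(s)(s+2) = 6/s+3
Y(s) = 6/(s(s+2))+3/(s+2)
Partial fractions: 6/(s(s+2)) = 3/s - 3/(s+2)
So Y(s) = 3/s
Inverse transform (L^(-1){1/s} = 1, L^(-1){1/(s+2)} = e^(-2t)):

Answer: y(t) = 3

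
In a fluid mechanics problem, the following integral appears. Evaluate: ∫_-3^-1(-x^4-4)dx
Step 1: Find antiderivative F(x) = (-1/5)x^5 - 4x
Step 2: F(-1) - F(-3) = 21/5 - (303/5) = -282/5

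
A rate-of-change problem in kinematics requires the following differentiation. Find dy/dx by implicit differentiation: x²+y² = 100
Differentiate both sides: 2x+2y·(dy/dx) = 0
Solve: dy/dx = -2x/(2y) = -x/y

Answer: dy/dx = -x/y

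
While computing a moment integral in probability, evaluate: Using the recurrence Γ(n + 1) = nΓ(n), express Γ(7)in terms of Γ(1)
Γ(7)=6Γ(6)=6·5Γ(5)=...=6!·Γ(1)=720·Γ(1)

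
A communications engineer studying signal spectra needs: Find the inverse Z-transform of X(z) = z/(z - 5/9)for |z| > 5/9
Standard pair: z/(z-a) <-> a^n*u[n] for causal signals
With a = 5/9: x[n] = (5/9)^n*u[n]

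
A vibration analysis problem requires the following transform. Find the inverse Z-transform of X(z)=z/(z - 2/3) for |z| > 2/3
Standard pair: z/(z-a) <-> a^n * u[n] for causal signals
With a=2/3: x[n]=(2/3)^n * u[n]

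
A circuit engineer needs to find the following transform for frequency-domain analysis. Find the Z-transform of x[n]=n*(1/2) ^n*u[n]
Using the property Z{n * a^n * u[n]}=az/(z-a)^2
With a=1/2: X(z)=(1/2)z/(z - 1/2)^2, |z| > 1/2

Answer: (1/2)z/(z - 1/2)^2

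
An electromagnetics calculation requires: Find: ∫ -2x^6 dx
Using power rule: ∫ -2x^6 dx = -2/7 x^7+C = (-2/7)x^7+C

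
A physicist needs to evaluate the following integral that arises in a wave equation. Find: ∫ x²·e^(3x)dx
Integration by parts twice:
First: u=x², dv=e^(3x) dx => x²e^(3x)/3 - (2/3)∫ xe^(3x) dx
Second (∫ xe^(3x) dx): xe^(3x)/3 - e^(3x)/9
Combining: e^(3x)(x²/3 - 2x/9 + 2/27) + C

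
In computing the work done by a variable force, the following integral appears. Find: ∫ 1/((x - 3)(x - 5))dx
Partial fractions: 1/((x-3)(x-5))=A/(x-3)+B/(x-5)
A=-1/2, B=1/2
∫ [-1/2· 1/(x-3)+1/2· 1/(x-5)] dx
=(1/2)[ln|x-5| - ln|x-3|]+C

Answer: (1/2)·ln|(x-5)/(x-3)|+C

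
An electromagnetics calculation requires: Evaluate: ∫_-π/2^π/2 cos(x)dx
Antiderivative: sin(x)
Evaluate at bounds: [sin(1·π/2)/1] - [sin(1·-π/2)/1]
= ((1) - (-1))/1 = 2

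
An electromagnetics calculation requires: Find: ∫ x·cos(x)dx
By parts: u=x, dv=cos(x) dx
du=dx, v=sin(x)
=x·sin(x)+cos(x)+C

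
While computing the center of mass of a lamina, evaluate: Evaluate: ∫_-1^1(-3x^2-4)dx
Step 1: Find antiderivative F(x) = -x^3-4x
Step 2: F(1) - F(-1) = -5 - (5) = -10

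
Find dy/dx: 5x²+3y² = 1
Differentiate: 10x+6y·(dy/dx)=0
dy/dx=-10x/(6y)=-(5/3)·(x/y)

Answer: dy/dx=-(5/3)·(x/y)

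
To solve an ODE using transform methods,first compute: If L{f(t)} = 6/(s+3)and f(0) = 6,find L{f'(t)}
L{f'(t)}=s·F(s) - f(0)=6s/(s+3)-6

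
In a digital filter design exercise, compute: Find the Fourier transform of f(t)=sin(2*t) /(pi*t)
sin(W * t)/(pi * t)=(W/pi) * sinc(W * t/pi) is the impulse response of the ideal low-pass filter with cutoff W (here W=2).
Its Fourier transform is a rectangular function:
F(omega)=1 for |omega| < 2, 0 otherwise

Answer: rect(omega/4) [i.e., 1 for |omega| < 2, 0 otherwise]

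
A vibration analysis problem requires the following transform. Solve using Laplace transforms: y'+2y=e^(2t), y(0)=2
Take L: sY - 2 + 2Y = 1/(s-2)
Y(s + 2) = 1/(s-2) + 2
Y = 1/((s-2)(s + 2)) + 2/(s + 2)
Partial fractions: 1/((s-2)(s + 2)) = (1/4)/(s-2) - (1/4)/(s + 2)
So Y = (1/4)/(s-2) + (7/4)/(s + 2)
Inverse Laplace transform (L^(-1){1/(s-2)} = e^(2t), L^(-1){1/(s + 2)} = e^(-2t)):

Answer: y(t) = (1/4)·e^(2t) + (7/4)·e^(-2t)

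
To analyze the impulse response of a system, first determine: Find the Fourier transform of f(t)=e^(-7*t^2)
The Fourier transform of a Gaussian e^(-a * t^2) is sqrt(pi/a) * e^(-omega^2/(4a)).
With a = 7: F(omega) = sqrt(pi/7) * e^(-omega^2/28)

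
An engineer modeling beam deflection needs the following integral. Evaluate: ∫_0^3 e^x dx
Antiderivative: e^x
Evaluate: (e^3 - 1)

Answer: e^3 - 1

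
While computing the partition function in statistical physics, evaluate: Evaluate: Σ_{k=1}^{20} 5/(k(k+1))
Partial fractions: 5/(k(k + 1))=5/k - 5/(k + 1)
Telescoping sum: 5(1 - 1/21)=5·20/21

Answer: 100/21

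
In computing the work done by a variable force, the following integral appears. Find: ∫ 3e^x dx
Since d/dx[e^x]=+e^x, we get 3e^x+C

Answer: 3e^x+C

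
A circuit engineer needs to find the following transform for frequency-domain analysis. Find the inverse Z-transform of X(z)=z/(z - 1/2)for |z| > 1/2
Standard pair: z/(z-a) <-> a^n*u[n] for causal signals
With a = 1/2: x[n] = (1/2)^n*u[n]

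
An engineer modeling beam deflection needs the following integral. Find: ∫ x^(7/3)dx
Power rule: ∫ x^(7/3) dx=x^(10/3)/(10/3)+C

Answer: (3/10)·x^(10/3)+C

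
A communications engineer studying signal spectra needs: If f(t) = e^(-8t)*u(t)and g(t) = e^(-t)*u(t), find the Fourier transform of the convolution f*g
By the convolution theorem: F{f * g} = F(omega) * G(omega)
F(omega) = 1/(8+j * omega), G(omega) = 1/(1+j * omega)
F{f * g} = 1/((8+j * omega)(1+j * omega))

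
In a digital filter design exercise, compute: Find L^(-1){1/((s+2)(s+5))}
Partial fractions: 1/((s+2)(s+5))=A/(s+2)+B/(s+5)
Cover-up: A=1/(s+5)|_{s=-2}=1/3; B=1/(s+2)|_{s=-5}=-1/3
L^(-1)=(1/3)e^(-2t) - (1/3)e^(-5t)

Answer: (1/3)(e^(-2t) - e^(-5t))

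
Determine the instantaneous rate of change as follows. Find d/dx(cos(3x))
Chain rule: d/dx[cos(u)] = -sin(u)·u' where u = 3x
u' = 3

Answer: -3·sin(3x)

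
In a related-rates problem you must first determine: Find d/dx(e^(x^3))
Chain rule: d/dx[e^u] = e^u · u' where u = x^3
u' = 3x^2

Answer: 3x^2·e^(x^3)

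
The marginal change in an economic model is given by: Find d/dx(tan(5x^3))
Chain rule: d/dx[tan(u)] = sec²(u)·u' where u = 5x^3
u' = 15x^2

Answer: 15x^2·sec²(5x^3)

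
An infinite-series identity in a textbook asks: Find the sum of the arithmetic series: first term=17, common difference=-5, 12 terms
Last term: a_n=17+(12-1)·-5=-38
Sum=n(a_1+a_n)/2=12(17+(-38))/2=-126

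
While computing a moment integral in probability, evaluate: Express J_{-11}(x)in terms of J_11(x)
For integer n: J_{-n}(x)=(-1)^n J_n(x)
With n=11: J_{-11}(x)=(-1)^11 J_11(x)=-J_11(x)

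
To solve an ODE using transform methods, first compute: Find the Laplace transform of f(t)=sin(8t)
L{sin(wt)}=w/(s² + w²)
L{sin(8t)}=8/(s² + 64)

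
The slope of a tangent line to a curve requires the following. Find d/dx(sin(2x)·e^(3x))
Product rule: (fg)'=f'g+fg'
f=sin(2x), f'=2·cos(2x)
g=e^(3x), g'=3·e^(3x)

Answer: 2·cos(2x)·e^(3x)+3·sin(2x)·e^(3x)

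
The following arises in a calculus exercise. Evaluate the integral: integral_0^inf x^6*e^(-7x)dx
This is a Gamma integral. Substitute u=7x (du=7 dx):
integral_0^inf x^6*e^(-7x) dx=(1/7^7) integral_0^inf u^6*e^(-u) du
=Gamma(7)/7^7=6!/7^7=720/823543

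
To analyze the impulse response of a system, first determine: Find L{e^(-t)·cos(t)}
First shifting: L{e^(at)f(t)} = F(s-a)
L{cos(t)} = s/(s²+1)
Shift: (s+1)/((s+1)²+1)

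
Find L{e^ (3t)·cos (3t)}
First shifting: L{e^(at)f(t)} = F(s-a)
L{cos(3t)} = s/(s² + 9)
Shift: (s-3)/((s-3)² + 9)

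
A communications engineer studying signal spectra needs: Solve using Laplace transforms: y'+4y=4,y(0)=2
Take L of both sides: sY(s) - 2 + 4Y(s) = 4/s
Y(s)(s + 4) = 4/s + 2
Y(s) = 4/(s(s + 4)) + 2/(s + 4)
Partial fractions: 4/(s(s + 4)) = 1/s - 1/(s + 4)
So Y(s) = 1/s + 1/(s + 4)
Inverse transform (L^(-1){1/s} = 1, L^(-1){1/(s + 4)} = e^(-4t)):

Answer: y(t) = 1 + e^(-4t)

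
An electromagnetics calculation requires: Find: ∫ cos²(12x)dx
Using identity cos²(u)=(1 + cos(2u))/2:
∫ (1 + cos(24x))/2 dx=x/2 + sin(24x)/48 + C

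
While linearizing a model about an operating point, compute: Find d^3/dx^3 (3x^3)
Apply power rule 3 times:
d^1: 9x^2
d^2: 18x
d^3: 18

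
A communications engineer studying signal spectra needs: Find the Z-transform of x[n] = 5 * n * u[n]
Z{n*u[n]}=z/(z-1)^2
By linearity: Z{5*n*u[n]}=5z/(z-1)^2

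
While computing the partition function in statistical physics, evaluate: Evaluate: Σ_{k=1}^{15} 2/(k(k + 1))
Partial fractions: 2/(k(k + 1)) = 2/k - 2/(k + 1)
Telescoping sum: 2(1 - 1/16) = 2·15/16

Answer: 15/8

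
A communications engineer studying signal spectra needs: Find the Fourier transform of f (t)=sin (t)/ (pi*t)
sin(W * t)/(pi * t) = (W/pi) * sinc(W * t/pi) is the impulse response of the ideal low-pass filter with cutoff W (here W = 1).
Its Fourier transform is a rectangular function:
F(omega) = 1 for |omega| < 1, 0 otherwise

Answer: rect(omega/2) [i.e., 1 for |omega| < 1, 0 otherwise]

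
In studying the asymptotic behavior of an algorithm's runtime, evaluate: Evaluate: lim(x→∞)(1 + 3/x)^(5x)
Rewrite as [(1 + 3/x)^x]^5.
lim(1 + 3/x)^x=e^3, so limit=(e^3)^5=e^15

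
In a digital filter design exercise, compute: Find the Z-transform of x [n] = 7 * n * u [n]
Z{n*u[n]} = z/(z-1)^2
By linearity: Z{7*n*u[n]} = 7z/(z-1)^2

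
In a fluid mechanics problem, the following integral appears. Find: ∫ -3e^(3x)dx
Since d/dx[e^(3x)] = 3e^(3x), we get -1 e^(3x) + C

Answer: -e^(3x) + C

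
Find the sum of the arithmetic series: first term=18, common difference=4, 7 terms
Last term: a_n = 18 + (7 - 1)·4 = 42
Sum = n(a_1 + a_n)/2 = 7(18 + 42)/2 = 210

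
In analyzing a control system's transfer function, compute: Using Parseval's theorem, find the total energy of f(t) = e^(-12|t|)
Parseval's theorem: E=integral |f(t)|^2 dt=(1/2pi) integral |F(omega)|^2 domega
E=integral_{-inf}^{inf} e^(-24|t|) dt=2*integral_0^inf e^(-24t) dt=2/(2*12)=1/12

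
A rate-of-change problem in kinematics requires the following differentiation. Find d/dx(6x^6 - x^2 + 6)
Power rule: d/dx(ax^n) = n·a·x^(n-1)
Term by term: 36·x^5-2·x

Answer: 36x^5-2x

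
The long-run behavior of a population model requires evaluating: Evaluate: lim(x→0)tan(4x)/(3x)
tan(u) ≈ u for small u:
tan(4x)/(3x) ≈ 4x/(3x)=4/3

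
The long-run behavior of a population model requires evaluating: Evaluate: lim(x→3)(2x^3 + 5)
Polynomial is continuous, so substitute x=3:
2·3^3+5=59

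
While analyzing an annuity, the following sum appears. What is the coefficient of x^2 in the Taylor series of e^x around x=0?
Taylor series of e^x = Σ x^n/n!
Coefficient of x^2 = 1/2! = 1/2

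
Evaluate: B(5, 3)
B(x,y)=Γ(x)Γ(y)/Γ(x + y)=(x-1)!(y-1)!/(x + y-1)!
B(5,3)=4!·2!/7!=1/105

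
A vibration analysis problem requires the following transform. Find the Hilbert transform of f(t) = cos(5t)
The Hilbert transform shifts each frequency component by -pi/2.
H{cos(wt)} = sin(wt)
With w = 5: H{cos(5t)} = sin(5t)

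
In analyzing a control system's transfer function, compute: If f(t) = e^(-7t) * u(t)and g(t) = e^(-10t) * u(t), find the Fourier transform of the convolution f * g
By the convolution theorem: F{f*g}=F(omega)*G(omega)
F(omega)=1/(7+j*omega), G(omega)=1/(10+j*omega)
F{f*g}=1/((7+j*omega)(10+j*omega))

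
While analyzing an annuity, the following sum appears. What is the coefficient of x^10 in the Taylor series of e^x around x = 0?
Taylor series of e^x=Σ x^n/n!
Coefficient of x^10=1/10!=1/3628800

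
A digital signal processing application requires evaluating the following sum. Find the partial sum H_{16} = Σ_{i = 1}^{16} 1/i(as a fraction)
H_16=1+1/2+1/3+...+1/16
=2436559/720720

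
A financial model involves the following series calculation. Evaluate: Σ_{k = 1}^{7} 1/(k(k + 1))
Partial fractions: 1/(k(k+1)) = 1/k - 1/(k+1)
Telescoping sum: 1(1-1/8) = 1·7/8

Answer: 7/8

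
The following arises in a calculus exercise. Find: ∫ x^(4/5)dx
Power rule: ∫ x^(4/5) dx=x^(9/5)/(9/5) + C

Answer: (5/9)·x^(9/5) + C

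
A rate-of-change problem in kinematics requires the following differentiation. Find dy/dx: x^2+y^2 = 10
Differentiate: 2x + 2y·(dy/dx) = 0
dy/dx = -2x/(2y)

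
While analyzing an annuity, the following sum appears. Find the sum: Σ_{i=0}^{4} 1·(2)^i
Geometric series: S=a(1 - r^n)/(1 - r)
a=1, r=2, n=5
S=1(1 - 32)/-1=31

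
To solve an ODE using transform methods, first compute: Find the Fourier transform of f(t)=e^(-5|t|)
Using the standard pair: F{e^(-a|t|)} = 2a/(a^2+omega^2)
With a = 5: F(omega) = 10/(25+omega^2)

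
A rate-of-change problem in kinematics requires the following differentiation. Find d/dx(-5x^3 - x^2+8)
Power rule: d/dx(ax^n)=n·a·x^(n-1)
Term by term: -15·x^2 - 2·x

Answer: -15x^2 - 2x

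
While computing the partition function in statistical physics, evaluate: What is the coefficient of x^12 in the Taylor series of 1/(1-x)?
1/(1-x)=Σ x^n for |x|<1
All coefficients are 1

Answer: 1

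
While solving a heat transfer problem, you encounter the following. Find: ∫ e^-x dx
Since d/dx[e^-x]=- e^-x, we get -1e^-x + C

Answer: -e^-x + C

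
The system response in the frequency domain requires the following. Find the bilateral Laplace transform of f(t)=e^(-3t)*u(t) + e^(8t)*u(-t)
For e^(-3t) * u(t): L = 1/(s + 3), Re(s) > -3
For e^(8t) * u(-t): L = -1/(s-8), Re(s) < 8
Combined: F(s) = 1/(s + 3) - 1/(s-8), -3 < Re(s) < 8

Answer: 1/(s + 3) - 1/(s-8), ROC: -3 < Re(s) < 8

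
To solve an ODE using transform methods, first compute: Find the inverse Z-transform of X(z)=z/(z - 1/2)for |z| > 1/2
Standard pair: z/(z-a) <-> a^n*u[n] for causal signals
With a = 1/2: x[n] = (1/2)^n*u[n]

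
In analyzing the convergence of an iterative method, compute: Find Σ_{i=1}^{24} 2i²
=2·n(n + 1)(2n + 1)/6=2·24·25·49/6=9800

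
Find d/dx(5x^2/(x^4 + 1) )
Quotient rule: (f/g)' = (f'g - fg')/g²
f = 5x^2, f' = 10x
g = x^4 + 1, g' = 4x^3

Answer: (10x·(x^4 + 1) - 20x^5)/(x^4 + 1)²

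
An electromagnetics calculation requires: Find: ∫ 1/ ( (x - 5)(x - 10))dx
Partial fractions: 1/((x-5)(x-10))=A/(x-5) + B/(x-10)
A=-1/5, B=1/5
∫ [-1/5· 1/(x-5) + 1/5· 1/(x-10)] dx
=(1/5)[ln|x-10| - ln|x-5|] + C

Answer: (1/5)·ln|(x-10)/(x-5)| + C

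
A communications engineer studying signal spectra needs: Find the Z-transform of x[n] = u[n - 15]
Using the time-shift property: Z{u[n-15]}=z^(-15)*z/(z-1)
=z^(-14)/(z-1)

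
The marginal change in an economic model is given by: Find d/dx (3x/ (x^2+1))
Quotient rule: (f/g)'=(f'g - fg')/g²
f=3x, f'=3
g=x^2+1, g'=2x

Answer: (3·(x^2+1)-6x^2)/(x^2+1)²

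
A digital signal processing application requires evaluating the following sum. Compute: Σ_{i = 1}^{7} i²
Using formula: Σ i^2=n(n+1)(2n+1)/6=7·8·15/6=140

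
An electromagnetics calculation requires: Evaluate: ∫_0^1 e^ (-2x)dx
Antiderivative: (1/(-2))e^(-2x)
Evaluate: (1/(-2))(e^-2 - 1)

Answer: (e^-2 - 1)/(-2)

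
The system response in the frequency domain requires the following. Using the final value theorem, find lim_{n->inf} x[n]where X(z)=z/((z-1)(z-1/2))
Final value theorem: lim x[n] = lim_{z->1} (z-1)*X(z)
(z-1)*X(z) = z/(z-1/2)
As z->1: 1/(1-1/2) = 1/(1/2) = 2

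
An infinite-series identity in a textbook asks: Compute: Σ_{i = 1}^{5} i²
Using formula: Σ i^2=n(n+1)(2n+1)/6=5·6·11/6=55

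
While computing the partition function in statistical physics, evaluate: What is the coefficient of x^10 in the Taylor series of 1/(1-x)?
1/(1-x)=Σ x^n for |x|<1
All coefficients are 1

Answer: 1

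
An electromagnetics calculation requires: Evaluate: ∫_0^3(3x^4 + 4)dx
Step 1: Find antiderivative F(x)=(3/5)x^5+4x
Step 2: F(3) - F(0)=789/5 - (0)=789/5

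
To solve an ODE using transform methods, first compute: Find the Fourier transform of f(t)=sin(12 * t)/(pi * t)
sin(W*t)/(pi*t)=(W/pi)*sinc(W*t/pi) is the impulse response of the ideal low-pass filter with cutoff W (here W=12).
Its Fourier transform is a rectangular function:
F(omega)=1 for |omega| < 12, 0 otherwise

Answer: rect(omega/24) [i.e., 1 for |omega| < 12, 0 otherwise]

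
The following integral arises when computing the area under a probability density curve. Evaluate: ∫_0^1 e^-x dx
Antiderivative: -e^-x
Evaluate: -(e^-1 - 1)

Answer: (e^-1 - 1)/(-1)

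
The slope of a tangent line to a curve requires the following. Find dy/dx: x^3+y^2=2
Differentiate: 3x^2 + 2y·(dy/dx)=0
dy/dx=-3x^2/(2y)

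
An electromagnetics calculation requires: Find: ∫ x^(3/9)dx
Power rule: ∫ x^(1/3) dx=x^(4/3)/(4/3) + C

Answer: (3/4)·x^(4/3) + C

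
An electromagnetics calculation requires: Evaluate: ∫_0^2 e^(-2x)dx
Antiderivative: (1/(-2))e^(-2x)
Evaluate: (1/(-2))(e^-4 - 1)

Answer: (e^-4 - 1)/(-2)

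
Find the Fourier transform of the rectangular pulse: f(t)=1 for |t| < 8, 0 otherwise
F(omega) = integral from -8 to 8 of e^(-j * omega * t) dt
= 2 * sin(8 * omega)/omega = 16 * sinc(8 * omega/pi)

Answer: 2 * sin(8 * omega)/omega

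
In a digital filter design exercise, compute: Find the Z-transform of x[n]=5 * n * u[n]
Z{n * u[n]} = z/(z-1)^2
By linearity: Z{5 * n * u[n]} = 5z/(z-1)^2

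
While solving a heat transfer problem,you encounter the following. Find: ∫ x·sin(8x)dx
By parts: u = x, dv = sin(8x) dx
du = dx, v = -cos(8x)/8
= -x·cos(8x)/8+sin(8x)/8²+C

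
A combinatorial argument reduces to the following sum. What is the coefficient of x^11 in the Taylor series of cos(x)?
cos(x) has only even powers. Coefficient of x^11 = 0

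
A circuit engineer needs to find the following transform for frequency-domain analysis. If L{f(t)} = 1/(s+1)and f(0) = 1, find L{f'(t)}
L{f'(t)} = s·F(s) - f(0) = s/(s + 1) - 1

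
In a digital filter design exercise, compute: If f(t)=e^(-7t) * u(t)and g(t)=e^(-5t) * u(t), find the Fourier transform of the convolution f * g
By the convolution theorem: F{f*g}=F(omega)*G(omega)
F(omega)=1/(7+j*omega), G(omega)=1/(5+j*omega)
F{f*g}=1/((7+j*omega)(5+j*omega))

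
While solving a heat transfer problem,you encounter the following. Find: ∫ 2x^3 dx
Using power rule: ∫ 2x^3 dx = 2/4 x^4+C = (1/2)x^4+C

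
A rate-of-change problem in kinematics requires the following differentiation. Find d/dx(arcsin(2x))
d/dx[arcsin(u)]=u'/√(1-u²), u=2x, u'=2

Answer: 2/√(1 - 4x²)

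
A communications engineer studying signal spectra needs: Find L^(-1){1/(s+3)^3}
L^(-1){1/(s-a)^n}=t^(n-1)·e^(at)/(n-1)!
Here a=-3, n=3: t^2·e^(-3t)/2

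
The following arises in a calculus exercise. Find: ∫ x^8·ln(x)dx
By parts: u = ln(x), dv = x^8 dx
du = 1/x dx, v = x^9/9
= x^9·ln(x)/9 - ∫ x^8/9 dx
= x^9·ln(x)/9 - x^9/81 + C

Answer: x^9(ln(x)/9 - 1/81) + C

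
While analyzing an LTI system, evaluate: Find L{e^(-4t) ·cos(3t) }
First shifting: L{e^(at)f(t)} = F(s-a)
L{cos(3t)} = s/(s² + 9)
Shift: (s + 4)/((s + 4)² + 9)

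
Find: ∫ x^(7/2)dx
Power rule: ∫ x^(7/2) dx=x^(9/2)/(9/2)+C

Answer: (2/9)·x^(9/2)+C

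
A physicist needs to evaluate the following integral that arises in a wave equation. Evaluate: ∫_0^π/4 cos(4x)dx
Antiderivative: sin(4x)/4
Evaluate at bounds: [sin(4·π/4)/4] - [sin(4·0)/4]
=((0) - (0))/4=0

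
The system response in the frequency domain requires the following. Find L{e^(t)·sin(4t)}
First shifting: L{e^(at)f(t)} = F(s-a)
L{sin(4t)} = 4/(s²+16)
Shift: 4/((s-1)²+16)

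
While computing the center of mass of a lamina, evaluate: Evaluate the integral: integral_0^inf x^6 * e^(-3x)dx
This is a Gamma integral. Substitute u=3x (du=3 dx):
integral_0^inf x^6 * e^(-3x) dx=(1/3^7) integral_0^inf u^6 * e^(-u) du
=Gamma(7)/3^7=6!/3^7=720/2187

Answer: 80/243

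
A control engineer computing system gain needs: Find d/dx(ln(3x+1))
Chain rule: d/dx[ln(u)] = u'/u where u = 3x+1
u' = 3

Answer: (3)/(3x+1)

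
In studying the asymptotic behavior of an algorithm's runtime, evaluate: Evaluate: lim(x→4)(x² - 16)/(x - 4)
Factor: (x² - 16)=(x-4)(x+4)
Cancel (x-4): lim(x→4) (x+4)=8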